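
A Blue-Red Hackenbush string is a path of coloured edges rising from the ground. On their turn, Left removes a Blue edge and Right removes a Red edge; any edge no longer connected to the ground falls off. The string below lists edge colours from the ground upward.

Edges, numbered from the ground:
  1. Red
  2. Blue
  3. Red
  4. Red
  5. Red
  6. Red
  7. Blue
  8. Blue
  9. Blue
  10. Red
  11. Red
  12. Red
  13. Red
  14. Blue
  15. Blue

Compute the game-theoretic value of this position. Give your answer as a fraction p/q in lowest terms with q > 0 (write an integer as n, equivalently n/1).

Recurse on prefixes of the 15-edge string Red Blue Red Red Red Red Blue Blue Blue Red Red Red Red Blue Blue:
step 1: add Red to get R; options L={ none } R={ 0 } = -1
step 2: add Blue to get RB; options L={ -1 } R={ 0 } = -1/2
step 3: add Red to get RBR; options L={ -1 } R={ -1/2, 0 } = -3/4
step 4: add Red to get RBRR; options L={ -1 } R={ -3/4, -1/2, 0 } = -7/8
step 5: add Red to get RBRRR; options L={ -1 } R={ -7/8, -3/4, -1/2, 0 } = -15/16
step 6: add Red to get RBRRRR; options L={ -1 } R={ -15/16, -7/8, -3/4, -1/2, 0 } = -31/32
step 7: add Blue to get RBRRRRB; options L={ -1, -31/32 } R={ -15/16, -7/8, -3/4, -1/2, 0 } = -61/64
step 8: add Blue to get RBRRRRBB; options L={ -1, -31/32, -61/64 } R={ -15/16, -7/8, -3/4, -1/2, 0 } = -121/128
step 9: add Blue to get RBRRRRBBB; options L={ -1, -31/32, -61/64, -121/128 } R={ -15/16, -7/8, -3/4, -1/2, 0 } = -241/256
step 10: add Red to get RBRRRRBBBR; options L={ -1, -31/32, -61/64, -121/128 } R={ -241/256, -15/16, -7/8, -3/4, -1/2, 0 } = -483/512
step 11: add Red to get RBRRRRBBBRR; options L={ -1, -31/32, -61/64, -121/128 } R={ -483/512, -241/256, -15/16, -7/8, -3/4, -1/2, 0 } = -967/1024
step 12: add Red to get RBRRRRBBBRRR; options L={ -1, -31/32, -61/64, -121/128 } R={ -967/1024, -483/512, -241/256, -15/16, -7/8, -3/4, -1/2, 0 } = -1935/2048
step 13: add Red to get RBRRRRBBBRRRR; options L={ -1, -31/32, -61/64, -121/128 } R={ -1935/2048, -967/1024, -483/512, -241/256, -15/16, -7/8, -3/4, -1/2, 0 } = -3871/4096
step 14: add Blue to get RBRRRRBBBRRRRB; options L={ -1, -31/32, -61/64, -121/128, -3871/4096 } R={ -1935/2048, -967/1024, -483/512, -241/256, -15/16, -7/8, -3/4, -1/2, 0 } = -7741/8192
step 15: add Blue to get RBRRRRBBBRRRRBB; options L={ -1, -31/32, -61/64, -121/128, -3871/4096, -7741/8192 } R={ -1935/2048, -967/1024, -483/512, -241/256, -15/16, -7/8, -3/4, -1/2, 0 } = -15481/16384

-15481/16384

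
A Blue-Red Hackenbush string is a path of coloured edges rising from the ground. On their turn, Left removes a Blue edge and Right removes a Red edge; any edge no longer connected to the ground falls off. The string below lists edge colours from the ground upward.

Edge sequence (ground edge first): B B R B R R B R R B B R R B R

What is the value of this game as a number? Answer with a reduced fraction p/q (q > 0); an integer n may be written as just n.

Recurse on prefixes of the 15-edge string B B R B R R B R R B B R R B R:
step 1: add B to get B; options L={ 0 } R={ — } ⇒ 1
step 2: add B to get BB; options L={ 0 1 } R={ — } ⇒ 2
step 3: add R to get BBR; options L={ 0 1 } R={ 2 } ⇒ 3/2
step 4: add B to get BBRB; options L={ 0 1 3/2 } R={ 2 } ⇒ 7/4
step 5: add R to get BBRBR; options L={ 0 1 3/2 } R={ 7/4 2 } ⇒ 13/8
step 6: add R to get BBRBRR; options L={ 0 1 3/2 } R={ 13/8 7/4 2 } ⇒ 25/16
step 7: add B to get BBRBRRB; options L={ 0 1 3/2 25/16 } R={ 13/8 7/4 2 } ⇒ 51/32
step 8: add R to get BBRBRRBR; options L={ 0 1 3/2 25/16 } R={ 51/32 13/8 7/4 2 } ⇒ 101/64
step 9: add R to get BBRBRRBRR; options L={ 0 1 3/2 25/16 } R={ 101/64 51/32 13/8 7/4 2 } ⇒ 201/128
step 10: add B to get BBRBRRBRRB; options L={ 0 1 3/2 25/16 201/128 } R={ 101/64 51/32 13/8 7/4 2 } ⇒ 403/256
step 11: add B to get BBRBRRBRRBB; options L={ 0 1 3/2 25/16 201/128 403/256 } R={ 101/64 51/32 13/8 7/4 2 } ⇒ 807/512
step 12: add R to get BBRBRRBRRBBR; options L={ 0 1 3/2 25/16 201/128 403/256 } R={ 807/512 101/64 51/32 13/8 7/4 2 } ⇒ 1613/1024
step 13: add R to get BBRBRRBRRBBRR; options L={ 0 1 3/2 25/16 201/128 403/256 } R={ 1613/1024 807/512 101/64 51/32 13/8 7/4 2 } ⇒ 3225/2048
step 14: add B to get BBRBRRBRRBBRRB; options L={ 0 1 3/2 25/16 201/128 403/256 3225/2048 } R={ 1613/1024 807/512 101/64 51/32 13/8 7/4 2 } ⇒ 6451/4096
step 15: add R to get BBRBRRBRRBBRRBR; options L={ 0 1 3/2 25/16 201/128 403/256 3225/2048 } R={ 6451/4096 1613/1024 807/512 101/64 51/32 13/8 7/4 2 } ⇒ 12901/8192

12901/8192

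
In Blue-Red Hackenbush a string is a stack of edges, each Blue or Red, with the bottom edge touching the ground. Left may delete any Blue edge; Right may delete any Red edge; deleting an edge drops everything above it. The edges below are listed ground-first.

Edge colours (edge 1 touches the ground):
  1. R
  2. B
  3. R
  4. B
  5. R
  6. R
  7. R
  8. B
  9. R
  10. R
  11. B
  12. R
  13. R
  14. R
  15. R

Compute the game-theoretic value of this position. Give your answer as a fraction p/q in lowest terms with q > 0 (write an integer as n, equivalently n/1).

Build v(s[:k]) for k = 1..15, string s = R B R B R R R B R R B R R R R.
1 of 15 · R · max L −∞ · min R 0 ⇒ -1
2 of 15 · RB · max L -1 · min R 0 ⇒ -1/2
3 of 15 · RBR · max L -1 · min R -1/2 ⇒ -3/4
4 of 15 · RBRB · max L -3/4 · min R -1/2 ⇒ -5/8
5 of 15 · RBRBR · max L -3/4 · min R -5/8 ⇒ -11/16
6 of 15 · RBRBRR · max L -3/4 · min R -11/16 ⇒ -23/32
7 of 15 · RBRBRRR · max L -3/4 · min R -23/32 ⇒ -47/64
8 of 15 · RBRBRRRB · max L -47/64 · min R -23/32 ⇒ -93/128
9 of 15 · RBRBRRRBR · max L -47/64 · min R -93/128 ⇒ -187/256
10 of 15 · RBRBRRRBRR · max L -47/64 · min R -187/256 ⇒ -375/512
11 of 15 · RBRBRRRBRRB · max L -375/512 · min R -187/256 ⇒ -749/1024
12 of 15 · RBRBRRRBRRBR · max L -375/512 · min R -749/1024 ⇒ -1499/2048
13 of 15 · RBRBRRRBRRBRR · max L -375/512 · min R -1499/2048 ⇒ -2999/4096
14 of 15 · RBRBRRRBRRBRRR · max L -375/512 · min R -2999/4096 ⇒ -5999/8192
15 of 15 · RBRBRRRBRRBRRRR · max L -375/512 · min R -5999/8192 ⇒ -11999/16384

-11999/16384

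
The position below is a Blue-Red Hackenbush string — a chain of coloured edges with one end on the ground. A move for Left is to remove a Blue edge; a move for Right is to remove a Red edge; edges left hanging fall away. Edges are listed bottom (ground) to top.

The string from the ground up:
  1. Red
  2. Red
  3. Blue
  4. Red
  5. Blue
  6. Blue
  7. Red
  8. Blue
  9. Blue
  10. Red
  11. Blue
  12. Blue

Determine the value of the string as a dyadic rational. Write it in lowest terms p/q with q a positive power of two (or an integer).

-1609/1024

Recurse on prefixes of the 12-edge string Red Red Blue Red Blue Blue Red Blue Blue Red Blue Blue:
1 of 12 · R · max L −∞ · min R 0 -> -1
2 of 12 · RR · max L −∞ · min R -1 -> -2
3 of 12 · RRB · max L -2 · min R -1 -> -3/2
4 of 12 · RRBR · max L -2 · min R -3/2 -> -7/4
5 of 12 · RRBRB · max L -7/4 · min R -3/2 -> -13/8
6 of 12 · RRBRBB · max L -13/8 · min R -3/2 -> -25/16
7 of 12 · RRBRBBR · max L -13/8 · min R -25/16 -> -51/32
8 of 12 · RRBRBBRB · max L -51/32 · min R -25/16 -> -101/64
9 of 12 · RRBRBBRBB · max L -101/64 · min R -25/16 -> -201/128
10 of 12 · RRBRBBRBBR · max L -101/64 · min R -201/128 -> -403/256
11 of 12 · RRBRBBRBBRB · max L -403/256 · min R -201/128 -> -805/512
12 of 12 · RRBRBBRBBRBB · max L -805/512 · min R -201/128 -> -1609/1024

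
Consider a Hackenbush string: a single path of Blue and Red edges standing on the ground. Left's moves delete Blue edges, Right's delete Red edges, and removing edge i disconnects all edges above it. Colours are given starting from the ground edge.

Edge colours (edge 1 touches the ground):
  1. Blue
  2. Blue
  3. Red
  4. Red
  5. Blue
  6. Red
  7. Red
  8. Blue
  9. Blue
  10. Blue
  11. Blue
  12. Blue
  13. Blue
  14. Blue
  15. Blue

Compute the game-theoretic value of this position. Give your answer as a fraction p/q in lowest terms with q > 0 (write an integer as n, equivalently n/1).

10751/8192

Prefix values for Blue Blue Red Red Blue Red Red Blue Blue Blue Blue Blue Blue Blue Blue via {L|R} + simplicity:
B: Left { 0 }, Right { · } so simplest 1
BB: Left { 0; 1 }, Right { · } so simplest 2
BBR: Left { 0; 1 }, Right { 2 } so simplest 3/2
BBRR: Left { 0; 1 }, Right { 3/2; 2 } so simplest 5/4
BBRRB: Left { 0; 1; 5/4 }, Right { 3/2; 2 } so simplest 11/8
BBRRBR: Left { 0; 1; 5/4 }, Right { 11/8; 3/2; 2 } so simplest 21/16
BBRRBRR: Left { 0; 1; 5/4 }, Right { 21/16; 11/8; 3/2; 2 } so simplest 41/32
BBRRBRRB: Left { 0; 1; 5/4; 41/32 }, Right { 21/16; 11/8; 3/2; 2 } so simplest 83/64
BBRRBRRBB: Left { 0; 1; 5/4; 41/32; 83/64 }, Right { 21/16; 11/8; 3/2; 2 } so simplest 167/128
BBRRBRRBBB: Left { 0; 1; 5/4; 41/32; 83/64; 167/128 }, Right { 21/16; 11/8; 3/2; 2 } so simplest 335/256
BBRRBRRBBBB: Left { 0; 1; 5/4; 41/32; 83/64; 167/128; 335/256 }, Right { 21/16; 11/8; 3/2; 2 } so simplest 671/512
BBRRBRRBBBBB: Left { 0; 1; 5/4; 41/32; 83/64; 167/128; 335/256; 671/512 }, Right { 21/16; 11/8; 3/2; 2 } so simplest 1343/1024
BBRRBRRBBBBBB: Left { 0; 1; 5/4; 41/32; 83/64; 167/128; 335/256; 671/512; 1343/1024 }, Right { 21/16; 11/8; 3/2; 2 } so simplest 2687/2048
BBRRBRRBBBBBBB: Left { 0; 1; 5/4; 41/32; 83/64; 167/128; 335/256; 671/512; 1343/1024; 2687/2048 }, Right { 21/16; 11/8; 3/2; 2 } so simplest 5375/4096
BBRRBRRBBBBBBBB: Left { 0; 1; 5/4; 41/32; 83/64; 167/128; 335/256; 671/512; 1343/1024; 2687/2048; 5375/4096 }, Right { 21/16; 11/8; 3/2; 2 } so simplest 10751/8192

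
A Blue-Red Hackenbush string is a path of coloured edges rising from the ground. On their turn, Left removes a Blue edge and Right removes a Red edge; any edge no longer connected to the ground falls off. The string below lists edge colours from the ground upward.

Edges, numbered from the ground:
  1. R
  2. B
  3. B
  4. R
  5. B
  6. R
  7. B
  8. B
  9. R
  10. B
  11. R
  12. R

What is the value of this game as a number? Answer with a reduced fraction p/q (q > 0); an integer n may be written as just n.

step 1: add R to get R; options L={  } R={ 0 } => -1
step 2: add B to get RB; options L={ -1 } R={ 0 } => -1/2
step 3: add B to get RBB; options L={ -1 -1/2 } R={ 0 } => -1/4
step 4: add R to get RBBR; options L={ -1 -1/2 } R={ -1/4 0 } => -3/8
step 5: add B to get RBBRB; options L={ -1 -1/2 -3/8 } R={ -1/4 0 } => -5/16
step 6: add R to get RBBRBR; options L={ -1 -1/2 -3/8 } R={ -5/16 -1/4 0 } => -11/32
step 7: add B to get RBBRBRB; options L={ -1 -1/2 -3/8 -11/32 } R={ -5/16 -1/4 0 } => -21/64
step 8: add B to get RBBRBRBB; options L={ -1 -1/2 -3/8 -11/32 -21/64 } R={ -5/16 -1/4 0 } => -41/128
step 9: add R to get RBBRBRBBR; options L={ -1 -1/2 -3/8 -11/32 -21/64 } R={ -41/128 -5/16 -1/4 0 } => -83/256
step 10: add B to get RBBRBRBBRB; options L={ -1 -1/2 -3/8 -11/32 -21/64 -83/256 } R={ -41/128 -5/16 -1/4 0 } => -165/512
step 11: add R to get RBBRBRBBRBR; options L={ -1 -1/2 -3/8 -11/32 -21/64 -83/256 } R={ -165/512 -41/128 -5/16 -1/4 0 } => -331/1024
step 12: add R to get RBBRBRBBRBRR; options L={ -1 -1/2 -3/8 -11/32 -21/64 -83/256 } R={ -331/1024 -165/512 -41/128 -5/16 -1/4 0 } => -663/2048

-663/2048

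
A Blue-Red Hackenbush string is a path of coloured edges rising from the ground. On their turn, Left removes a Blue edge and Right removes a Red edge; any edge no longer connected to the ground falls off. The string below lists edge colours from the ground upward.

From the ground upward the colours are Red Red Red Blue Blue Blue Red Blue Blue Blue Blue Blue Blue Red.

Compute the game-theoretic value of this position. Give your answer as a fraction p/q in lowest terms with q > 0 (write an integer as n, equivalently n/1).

-4355/2048

R: Left {  }, Right { 0 } = simplest -1
RR: Left {  }, Right { -1,0 } = simplest -2
RRR: Left {  }, Right { -2,-1,0 } = simplest -3
RRRB: Left { -3 }, Right { -2,-1,0 } = simplest -5/2
RRRBB: Left { -3,-5/2 }, Right { -2,-1,0 } = simplest -9/4
RRRBBB: Left { -3,-5/2,-9/4 }, Right { -2,-1,0 } = simplest -17/8
RRRBBBR: Left { -3,-5/2,-9/4 }, Right { -17/8,-2,-1,0 } = simplest -35/16
RRRBBBRB: Left { -3,-5/2,-9/4,-35/16 }, Right { -17/8,-2,-1,0 } = simplest -69/32
RRRBBBRBB: Left { -3,-5/2,-9/4,-35/16,-69/32 }, Right { -17/8,-2,-1,0 } = simplest -137/64
RRRBBBRBBB: Left { -3,-5/2,-9/4,-35/16,-69/32,-137/64 }, Right { -17/8,-2,-1,0 } = simplest -273/128
RRRBBBRBBBB: Left { -3,-5/2,-9/4,-35/16,-69/32,-137/64,-273/128 }, Right { -17/8,-2,-1,0 } = simplest -545/256
RRRBBBRBBBBB: Left { -3,-5/2,-9/4,-35/16,-69/32,-137/64,-273/128,-545/256 }, Right { -17/8,-2,-1,0 } = simplest -1089/512
RRRBBBRBBBBBB: Left { -3,-5/2,-9/4,-35/16,-69/32,-137/64,-273/128,-545/256,-1089/512 }, Right { -17/8,-2,-1,0 } = simplest -2177/1024
RRRBBBRBBBBBBR: Left { -3,-5/2,-9/4,-35/16,-69/32,-137/64,-273/128,-545/256,-1089/512 }, Right { -2177/1024,-17/8,-2,-1,0 } = simplest -4355/2048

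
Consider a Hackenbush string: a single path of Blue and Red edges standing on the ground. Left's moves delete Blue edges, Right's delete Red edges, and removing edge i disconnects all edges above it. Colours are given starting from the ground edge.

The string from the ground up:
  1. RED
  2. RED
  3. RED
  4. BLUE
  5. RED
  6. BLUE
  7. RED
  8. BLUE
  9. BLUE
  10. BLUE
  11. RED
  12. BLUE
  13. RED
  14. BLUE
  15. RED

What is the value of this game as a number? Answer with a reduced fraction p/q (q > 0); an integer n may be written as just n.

-10795/4096

Build g(s[:k]) for k = 1..15, string s = RED RED RED BLUE RED BLUE RED BLUE BLUE BLUE RED BLUE RED BLUE RED.
g_1 [R]  L=[none]  R=[0]  so -1
g_2 [RR]  L=[none]  R=[-1 0]  so -2
g_3 [RRR]  L=[none]  R=[-2 -1 0]  so -3
g_4 [RRRB]  L=[-3]  R=[-2 -1 0]  so -5/2
g_5 [RRRBR]  L=[-3]  R=[-5/2 -2 -1 0]  so -11/4
g_6 [RRRBRB]  L=[-3 -11/4]  R=[-5/2 -2 -1 0]  so -21/8
g_7 [RRRBRBR]  L=[-3 -11/4]  R=[-21/8 -5/2 -2 -1 0]  so -43/16
g_8 [RRRBRBRB]  L=[-3 -11/4 -43/16]  R=[-21/8 -5/2 -2 -1 0]  so -85/32
g_9 [RRRBRBRBB]  L=[-3 -11/4 -43/16 -85/32]  R=[-21/8 -5/2 -2 -1 0]  so -169/64
g_10 [RRRBRBRBBB]  L=[-3 -11/4 -43/16 -85/32 -169/64]  R=[-21/8 -5/2 -2 -1 0]  so -337/128
g_11 [RRRBRBRBBBR]  L=[-3 -11/4 -43/16 -85/32 -169/64]  R=[-337/128 -21/8 -5/2 -2 -1 0]  so -675/256
g_12 [RRRBRBRBBBRB]  L=[-3 -11/4 -43/16 -85/32 -169/64 -675/256]  R=[-337/128 -21/8 -5/2 -2 -1 0]  so -1349/512
g_13 [RRRBRBRBBBRBR]  L=[-3 -11/4 -43/16 -85/32 -169/64 -675/256]  R=[-1349/512 -337/128 -21/8 -5/2 -2 -1 0]  so -2699/1024
g_14 [RRRBRBRBBBRBRB]  L=[-3 -11/4 -43/16 -85/32 -169/64 -675/256 -2699/1024]  R=[-1349/512 -337/128 -21/8 -5/2 -2 -1 0]  so -5397/2048
g_15 [RRRBRBRBBBRBRBR]  L=[-3 -11/4 -43/16 -85/32 -169/64 -675/256 -2699/1024]  R=[-5397/2048 -1349/512 -337/128 -21/8 -5/2 -2 -1 0]  so -10795/4096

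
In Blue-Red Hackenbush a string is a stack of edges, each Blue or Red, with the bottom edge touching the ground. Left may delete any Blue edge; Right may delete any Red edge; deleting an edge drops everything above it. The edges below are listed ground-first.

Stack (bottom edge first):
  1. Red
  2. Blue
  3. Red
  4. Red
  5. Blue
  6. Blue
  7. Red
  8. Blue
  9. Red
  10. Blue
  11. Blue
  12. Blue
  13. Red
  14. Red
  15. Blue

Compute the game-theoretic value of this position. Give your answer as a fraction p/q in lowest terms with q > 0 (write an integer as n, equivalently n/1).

-12941/16384

Build G(s[:k]) for k = 1..15, string s = Red Blue Red Red Blue Blue Red Blue Red Blue Blue Blue Red Red Blue.
R: Left { — }, Right { 0 } gives simplest -1
RB: Left { -1 }, Right { 0 } gives simplest -1/2
RBR: Left { -1 }, Right { -1/2, 0 } gives simplest -3/4
RBRR: Left { -1 }, Right { -3/4, -1/2, 0 } gives simplest -7/8
RBRRB: Left { -1, -7/8 }, Right { -3/4, -1/2, 0 } gives simplest -13/16
RBRRBB: Left { -1, -7/8, -13/16 }, Right { -3/4, -1/2, 0 } gives simplest -25/32
RBRRBBR: Left { -1, -7/8, -13/16 }, Right { -25/32, -3/4, -1/2, 0 } gives simplest -51/64
RBRRBBRB: Left { -1, -7/8, -13/16, -51/64 }, Right { -25/32, -3/4, -1/2, 0 } gives simplest -101/128
RBRRBBRBR: Left { -1, -7/8, -13/16, -51/64 }, Right { -101/128, -25/32, -3/4, -1/2, 0 } gives simplest -203/256
RBRRBBRBRB: Left { -1, -7/8, -13/16, -51/64, -203/256 }, Right { -101/128, -25/32, -3/4, -1/2, 0 } gives simplest -405/512
RBRRBBRBRBB: Left { -1, -7/8, -13/16, -51/64, -203/256, -405/512 }, Right { -101/128, -25/32, -3/4, -1/2, 0 } gives simplest -809/1024
RBRRBBRBRBBB: Left { -1, -7/8, -13/16, -51/64, -203/256, -405/512, -809/1024 }, Right { -101/128, -25/32, -3/4, -1/2, 0 } gives simplest -1617/2048
RBRRBBRBRBBBR: Left { -1, -7/8, -13/16, -51/64, -203/256, -405/512, -809/1024 }, Right { -1617/2048, -101/128, -25/32, -3/4, -1/2, 0 } gives simplest -3235/4096
RBRRBBRBRBBBRR: Left { -1, -7/8, -13/16, -51/64, -203/256, -405/512, -809/1024 }, Right { -3235/4096, -1617/2048, -101/128, -25/32, -3/4, -1/2, 0 } gives simplest -6471/8192
RBRRBBRBRBBBRRB: Left { -1, -7/8, -13/16, -51/64, -203/256, -405/512, -809/1024, -6471/8192 }, Right { -3235/4096, -1617/2048, -101/128, -25/32, -3/4, -1/2, 0 } gives simplest -12941/16384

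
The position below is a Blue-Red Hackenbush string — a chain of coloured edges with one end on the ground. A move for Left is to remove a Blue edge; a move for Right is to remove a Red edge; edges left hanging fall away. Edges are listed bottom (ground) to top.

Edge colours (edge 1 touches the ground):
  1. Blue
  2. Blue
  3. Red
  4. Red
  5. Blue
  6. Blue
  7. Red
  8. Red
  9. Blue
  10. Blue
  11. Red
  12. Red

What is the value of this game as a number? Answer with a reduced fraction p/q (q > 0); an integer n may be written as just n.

1433/1024

1 of 12 · B · max L 0 · min R +∞ = 1
2 of 12 · BB · max L 1 · min R +∞ = 2
3 of 12 · BBR · max L 1 · min R 2 = 3/2
4 of 12 · BBRR · max L 1 · min R 3/2 = 5/4
5 of 12 · BBRRB · max L 5/4 · min R 3/2 = 11/8
6 of 12 · BBRRBB · max L 11/8 · min R 3/2 = 23/16
7 of 12 · BBRRBBR · max L 11/8 · min R 23/16 = 45/32
8 of 12 · BBRRBBRR · max L 11/8 · min R 45/32 = 89/64
9 of 12 · BBRRBBRRB · max L 89/64 · min R 45/32 = 179/128
10 of 12 · BBRRBBRRBB · max L 179/128 · min R 45/32 = 359/256
11 of 12 · BBRRBBRRBBR · max L 179/128 · min R 359/256 = 717/512
12 of 12 · BBRRBBRRBBRR · max L 179/128 · min R 717/512 = 1433/1024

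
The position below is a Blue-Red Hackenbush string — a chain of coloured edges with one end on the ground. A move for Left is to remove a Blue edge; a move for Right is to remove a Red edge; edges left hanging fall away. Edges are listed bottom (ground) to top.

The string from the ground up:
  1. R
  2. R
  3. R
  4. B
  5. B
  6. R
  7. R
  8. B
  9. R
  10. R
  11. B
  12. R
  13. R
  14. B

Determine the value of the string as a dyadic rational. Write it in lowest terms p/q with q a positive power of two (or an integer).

-4973/2048

g(R) = { (no moves) | 0 } so -1
g(RR) = { (no moves) | -1 0 } so -2
g(RRR) = { (no moves) | -2 -1 0 } so -3
g(RRRB) = { -3 | -2 -1 0 } so -5/2
g(RRRBB) = { -3 -5/2 | -2 -1 0 } so -9/4
g(RRRBBR) = { -3 -5/2 | -9/4 -2 -1 0 } so -19/8
g(RRRBBRR) = { -3 -5/2 | -19/8 -9/4 -2 -1 0 } so -39/16
g(RRRBBRRB) = { -3 -5/2 -39/16 | -19/8 -9/4 -2 -1 0 } so -77/32
g(RRRBBRRBR) = { -3 -5/2 -39/16 | -77/32 -19/8 -9/4 -2 -1 0 } so -155/64
g(RRRBBRRBRR) = { -3 -5/2 -39/16 | -155/64 -77/32 -19/8 -9/4 -2 -1 0 } so -311/128
g(RRRBBRRBRRB) = { -3 -5/2 -39/16 -311/128 | -155/64 -77/32 -19/8 -9/4 -2 -1 0 } so -621/256
g(RRRBBRRBRRBR) = { -3 -5/2 -39/16 -311/128 | -621/256 -155/64 -77/32 -19/8 -9/4 -2 -1 0 } so -1243/512
g(RRRBBRRBRRBRR) = { -3 -5/2 -39/16 -311/128 | -1243/512 -621/256 -155/64 -77/32 -19/8 -9/4 -2 -1 0 } so -2487/1024
g(RRRBBRRBRRBRRB) = { -3 -5/2 -39/16 -311/128 -2487/1024 | -1243/512 -621/256 -155/64 -77/32 -19/8 -9/4 -2 -1 0 } so -4973/2048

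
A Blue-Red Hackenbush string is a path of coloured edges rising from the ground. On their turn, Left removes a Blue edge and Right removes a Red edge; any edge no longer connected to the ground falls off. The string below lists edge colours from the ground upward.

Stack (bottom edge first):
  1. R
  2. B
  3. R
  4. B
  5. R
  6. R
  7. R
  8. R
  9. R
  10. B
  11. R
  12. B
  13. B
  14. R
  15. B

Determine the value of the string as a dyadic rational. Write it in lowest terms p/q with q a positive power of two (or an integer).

1 of 15 · R · max L −∞ · min R 0 — -1
2 of 15 · RB · max L -1 · min R 0 — -1/2
3 of 15 · RBR · max L -1 · min R -1/2 — -3/4
4 of 15 · RBRB · max L -3/4 · min R -1/2 — -5/8
5 of 15 · RBRBR · max L -3/4 · min R -5/8 — -11/16
6 of 15 · RBRBRR · max L -3/4 · min R -11/16 — -23/32
7 of 15 · RBRBRRR · max L -3/4 · min R -23/32 — -47/64
8 of 15 · RBRBRRRR · max L -3/4 · min R -47/64 — -95/128
9 of 15 · RBRBRRRRR · max L -3/4 · min R -95/128 — -191/256
10 of 15 · RBRBRRRRRB · max L -191/256 · min R -95/128 — -381/512
11 of 15 · RBRBRRRRRBR · max L -191/256 · min R -381/512 — -763/1024
12 of 15 · RBRBRRRRRBRB · max L -763/1024 · min R -381/512 — -1525/2048
13 of 15 · RBRBRRRRRBRBB · max L -1525/2048 · min R -381/512 — -3049/4096
14 of 15 · RBRBRRRRRBRBBR · max L -1525/2048 · min R -3049/4096 — -6099/8192
15 of 15 · RBRBRRRRRBRBBRB · max L -6099/8192 · min R -3049/4096 — -12197/16384

-12197/16384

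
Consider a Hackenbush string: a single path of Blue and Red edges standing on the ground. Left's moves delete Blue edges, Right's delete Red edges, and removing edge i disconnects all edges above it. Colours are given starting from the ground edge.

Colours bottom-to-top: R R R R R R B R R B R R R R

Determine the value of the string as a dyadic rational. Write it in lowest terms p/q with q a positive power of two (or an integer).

edge 1 of 14 (R): { ∅ | 0 } -> -1
edge 2 of 14 (R): { ∅ | -1, 0 } -> -2
edge 3 of 14 (R): { ∅ | -2, -1, 0 } -> -3
edge 4 of 14 (R): { ∅ | -3, -2, -1, 0 } -> -4
edge 5 of 14 (R): { ∅ | -4, -3, -2, -1, 0 } -> -5
edge 6 of 14 (R): { ∅ | -5, -4, -3, -2, -1, 0 } -> -6
edge 7 of 14 (B): { -6 | -5, -4, -3, -2, -1, 0 } -> -11/2
edge 8 of 14 (R): { -6 | -11/2, -5, -4, -3, -2, -1, 0 } -> -23/4
edge 9 of 14 (R): { -6 | -23/4, -11/2, -5, -4, -3, -2, -1, 0 } -> -47/8
edge 10 of 14 (B): { -6, -47/8 | -23/4, -11/2, -5, -4, -3, -2, -1, 0 } -> -93/16
edge 11 of 14 (R): { -6, -47/8 | -93/16, -23/4, -11/2, -5, -4, -3, -2, -1, 0 } -> -187/32
edge 12 of 14 (R): { -6, -47/8 | -187/32, -93/16, -23/4, -11/2, -5, -4, -3, -2, -1, 0 } -> -375/64
edge 13 of 14 (R): { -6, -47/8 | -375/64, -187/32, -93/16, -23/4, -11/2, -5, -4, -3, -2, -1, 0 } -> -751/128
edge 14 of 14 (R): { -6, -47/8 | -751/128, -375/64, -187/32, -93/16, -23/4, -11/2, -5, -4, -3, -2, -1, 0 } -> -1503/256

-1503/256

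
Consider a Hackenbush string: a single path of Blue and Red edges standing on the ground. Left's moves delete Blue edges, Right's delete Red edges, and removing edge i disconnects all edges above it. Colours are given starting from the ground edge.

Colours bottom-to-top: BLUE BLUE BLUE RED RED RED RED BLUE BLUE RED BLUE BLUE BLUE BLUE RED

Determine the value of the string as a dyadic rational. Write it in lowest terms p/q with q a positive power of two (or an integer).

g(B) = { 0 | none } so 1
g(BB) = { 0, 1 | none } so 2
g(BBB) = { 0, 1, 2 | none } so 3
g(BBBR) = { 0, 1, 2 | 3 } so 5/2
g(BBBRR) = { 0, 1, 2 | 5/2, 3 } so 9/4
g(BBBRRR) = { 0, 1, 2 | 9/4, 5/2, 3 } so 17/8
g(BBBRRRR) = { 0, 1, 2 | 17/8, 9/4, 5/2, 3 } so 33/16
g(BBBRRRRB) = { 0, 1, 2, 33/16 | 17/8, 9/4, 5/2, 3 } so 67/32
g(BBBRRRRBB) = { 0, 1, 2, 33/16, 67/32 | 17/8, 9/4, 5/2, 3 } so 135/64
g(BBBRRRRBBR) = { 0, 1, 2, 33/16, 67/32 | 135/64, 17/8, 9/4, 5/2, 3 } so 269/128
g(BBBRRRRBBRB) = { 0, 1, 2, 33/16, 67/32, 269/128 | 135/64, 17/8, 9/4, 5/2, 3 } so 539/256
g(BBBRRRRBBRBB) = { 0, 1, 2, 33/16, 67/32, 269/128, 539/256 | 135/64, 17/8, 9/4, 5/2, 3 } so 1079/512
g(BBBRRRRBBRBBB) = { 0, 1, 2, 33/16, 67/32, 269/128, 539/256, 1079/512 | 135/64, 17/8, 9/4, 5/2, 3 } so 2159/1024
g(BBBRRRRBBRBBBB) = { 0, 1, 2, 33/16, 67/32, 269/128, 539/256, 1079/512, 2159/1024 | 135/64, 17/8, 9/4, 5/2, 3 } so 4319/2048
g(BBBRRRRBBRBBBBR) = { 0, 1, 2, 33/16, 67/32, 269/128, 539/256, 1079/512, 2159/1024 | 4319/2048, 135/64, 17/8, 9/4, 5/2, 3 } so 8637/4096

8637/4096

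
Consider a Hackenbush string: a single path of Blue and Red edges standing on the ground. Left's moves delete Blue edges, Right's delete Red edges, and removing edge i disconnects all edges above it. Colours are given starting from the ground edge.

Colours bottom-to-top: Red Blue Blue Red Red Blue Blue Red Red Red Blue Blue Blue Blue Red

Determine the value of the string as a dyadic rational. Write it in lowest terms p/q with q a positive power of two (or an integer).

-6595/16384

edge 1 of 15 (Red): {  | 0 } so -1
edge 2 of 15 (Blue): { -1 | 0 } so -1/2
edge 3 of 15 (Blue): { -1, -1/2 | 0 } so -1/4
edge 4 of 15 (Red): { -1, -1/2 | -1/4, 0 } so -3/8
edge 5 of 15 (Red): { -1, -1/2 | -3/8, -1/4, 0 } so -7/16
edge 6 of 15 (Blue): { -1, -1/2, -7/16 | -3/8, -1/4, 0 } so -13/32
edge 7 of 15 (Blue): { -1, -1/2, -7/16, -13/32 | -3/8, -1/4, 0 } so -25/64
edge 8 of 15 (Red): { -1, -1/2, -7/16, -13/32 | -25/64, -3/8, -1/4, 0 } so -51/128
edge 9 of 15 (Red): { -1, -1/2, -7/16, -13/32 | -51/128, -25/64, -3/8, -1/4, 0 } so -103/256
edge 10 of 15 (Red): { -1, -1/2, -7/16, -13/32 | -103/256, -51/128, -25/64, -3/8, -1/4, 0 } so -207/512
edge 11 of 15 (Blue): { -1, -1/2, -7/16, -13/32, -207/512 | -103/256, -51/128, -25/64, -3/8, -1/4, 0 } so -413/1024
edge 12 of 15 (Blue): { -1, -1/2, -7/16, -13/32, -207/512, -413/1024 | -103/256, -51/128, -25/64, -3/8, -1/4, 0 } so -825/2048
edge 13 of 15 (Blue): { -1, -1/2, -7/16, -13/32, -207/512, -413/1024, -825/2048 | -103/256, -51/128, -25/64, -3/8, -1/4, 0 } so -1649/4096
edge 14 of 15 (Blue): { -1, -1/2, -7/16, -13/32, -207/512, -413/1024, -825/2048, -1649/4096 | -103/256, -51/128, -25/64, -3/8, -1/4, 0 } so -3297/8192
edge 15 of 15 (Red): { -1, -1/2, -7/16, -13/32, -207/512, -413/1024, -825/2048, -1649/4096 | -3297/8192, -103/256, -51/128, -25/64, -3/8, -1/4, 0 } so -6595/16384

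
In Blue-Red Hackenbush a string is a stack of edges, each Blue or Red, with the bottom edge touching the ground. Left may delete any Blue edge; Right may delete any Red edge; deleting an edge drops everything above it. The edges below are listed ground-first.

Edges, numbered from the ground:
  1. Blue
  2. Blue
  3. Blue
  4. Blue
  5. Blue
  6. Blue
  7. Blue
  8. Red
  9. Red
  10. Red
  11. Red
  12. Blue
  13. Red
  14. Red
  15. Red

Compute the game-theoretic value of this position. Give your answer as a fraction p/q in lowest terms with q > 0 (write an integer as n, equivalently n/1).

g(B) = { 0 | · } → 1
g(BB) = { 0 1 | · } → 2
g(BBB) = { 0 1 2 | · } → 3
g(BBBB) = { 0 1 2 3 | · } → 4
g(BBBBB) = { 0 1 2 3 4 | · } → 5
g(BBBBBB) = { 0 1 2 3 4 5 | · } → 6
g(BBBBBBB) = { 0 1 2 3 4 5 6 | · } → 7
g(BBBBBBBR) = { 0 1 2 3 4 5 6 | 7 } → 13/2
g(BBBBBBBRR) = { 0 1 2 3 4 5 6 | 13/2 7 } → 25/4
g(BBBBBBBRRR) = { 0 1 2 3 4 5 6 | 25/4 13/2 7 } → 49/8
g(BBBBBBBRRRR) = { 0 1 2 3 4 5 6 | 49/8 25/4 13/2 7 } → 97/16
g(BBBBBBBRRRRB) = { 0 1 2 3 4 5 6 97/16 | 49/8 25/4 13/2 7 } → 195/32
g(BBBBBBBRRRRBR) = { 0 1 2 3 4 5 6 97/16 | 195/32 49/8 25/4 13/2 7 } → 389/64
g(BBBBBBBRRRRBRR) = { 0 1 2 3 4 5 6 97/16 | 389/64 195/32 49/8 25/4 13/2 7 } → 777/128
g(BBBBBBBRRRRBRRR) = { 0 1 2 3 4 5 6 97/16 | 777/128 389/64 195/32 49/8 25/4 13/2 7 } → 1553/256

1553/256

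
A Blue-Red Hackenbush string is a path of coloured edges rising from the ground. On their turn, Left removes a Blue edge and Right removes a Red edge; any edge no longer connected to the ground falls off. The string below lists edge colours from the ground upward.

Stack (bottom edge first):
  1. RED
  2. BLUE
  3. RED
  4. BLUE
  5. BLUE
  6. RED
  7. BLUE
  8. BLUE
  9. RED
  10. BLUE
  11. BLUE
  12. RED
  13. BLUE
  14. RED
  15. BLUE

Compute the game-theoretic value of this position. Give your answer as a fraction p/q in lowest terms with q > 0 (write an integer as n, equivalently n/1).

value(R) = {  | 0 } — -1
value(RB) = { -1 | 0 } — -1/2
value(RBR) = { -1 | -1/2, 0 } — -3/4
value(RBRB) = { -1, -3/4 | -1/2, 0 } — -5/8
value(RBRBB) = { -1, -3/4, -5/8 | -1/2, 0 } — -9/16
value(RBRBBR) = { -1, -3/4, -5/8 | -9/16, -1/2, 0 } — -19/32
value(RBRBBRB) = { -1, -3/4, -5/8, -19/32 | -9/16, -1/2, 0 } — -37/64
value(RBRBBRBB) = { -1, -3/4, -5/8, -19/32, -37/64 | -9/16, -1/2, 0 } — -73/128
value(RBRBBRBBR) = { -1, -3/4, -5/8, -19/32, -37/64 | -73/128, -9/16, -1/2, 0 } — -147/256
value(RBRBBRBBRB) = { -1, -3/4, -5/8, -19/32, -37/64, -147/256 | -73/128, -9/16, -1/2, 0 } — -293/512
value(RBRBBRBBRBB) = { -1, -3/4, -5/8, -19/32, -37/64, -147/256, -293/512 | -73/128, -9/16, -1/2, 0 } — -585/1024
value(RBRBBRBBRBBR) = { -1, -3/4, -5/8, -19/32, -37/64, -147/256, -293/512 | -585/1024, -73/128, -9/16, -1/2, 0 } — -1171/2048
value(RBRBBRBBRBBRB) = { -1, -3/4, -5/8, -19/32, -37/64, -147/256, -293/512, -1171/2048 | -585/1024, -73/128, -9/16, -1/2, 0 } — -2341/4096
value(RBRBBRBBRBBRBR) = { -1, -3/4, -5/8, -19/32, -37/64, -147/256, -293/512, -1171/2048 | -2341/4096, -585/1024, -73/128, -9/16, -1/2, 0 } — -4683/8192
value(RBRBBRBBRBBRBRB) = { -1, -3/4, -5/8, -19/32, -37/64, -147/256, -293/512, -1171/2048, -4683/8192 | -2341/4096, -585/1024, -73/128, -9/16, -1/2, 0 } — -9365/16384

-9365/16384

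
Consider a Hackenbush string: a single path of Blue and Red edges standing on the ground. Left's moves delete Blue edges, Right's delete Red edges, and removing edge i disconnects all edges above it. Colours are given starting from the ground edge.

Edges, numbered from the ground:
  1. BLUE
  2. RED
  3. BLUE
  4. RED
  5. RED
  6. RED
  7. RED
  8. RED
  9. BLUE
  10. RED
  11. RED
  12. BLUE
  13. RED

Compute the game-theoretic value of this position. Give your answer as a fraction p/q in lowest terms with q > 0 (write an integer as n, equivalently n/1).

2085/4096

B: Left { 0 }, Right {  } gives simplest 1
BR: Left { 0 }, Right { 1 } gives simplest 1/2
BRB: Left { 0 1/2 }, Right { 1 } gives simplest 3/4
BRBR: Left { 0 1/2 }, Right { 3/4 1 } gives simplest 5/8
BRBRR: Left { 0 1/2 }, Right { 5/8 3/4 1 } gives simplest 9/16
BRBRRR: Left { 0 1/2 }, Right { 9/16 5/8 3/4 1 } gives simplest 17/32
BRBRRRR: Left { 0 1/2 }, Right { 17/32 9/16 5/8 3/4 1 } gives simplest 33/64
BRBRRRRR: Left { 0 1/2 }, Right { 33/64 17/32 9/16 5/8 3/4 1 } gives simplest 65/128
BRBRRRRRB: Left { 0 1/2 65/128 }, Right { 33/64 17/32 9/16 5/8 3/4 1 } gives simplest 131/256
BRBRRRRRBR: Left { 0 1/2 65/128 }, Right { 131/256 33/64 17/32 9/16 5/8 3/4 1 } gives simplest 261/512
BRBRRRRRBRR: Left { 0 1/2 65/128 }, Right { 261/512 131/256 33/64 17/32 9/16 5/8 3/4 1 } gives simplest 521/1024
BRBRRRRRBRRB: Left { 0 1/2 65/128 521/1024 }, Right { 261/512 131/256 33/64 17/32 9/16 5/8 3/4 1 } gives simplest 1043/2048
BRBRRRRRBRRBR: Left { 0 1/2 65/128 521/1024 }, Right { 1043/2048 261/512 131/256 33/64 17/32 9/16 5/8 3/4 1 } gives simplest 2085/4096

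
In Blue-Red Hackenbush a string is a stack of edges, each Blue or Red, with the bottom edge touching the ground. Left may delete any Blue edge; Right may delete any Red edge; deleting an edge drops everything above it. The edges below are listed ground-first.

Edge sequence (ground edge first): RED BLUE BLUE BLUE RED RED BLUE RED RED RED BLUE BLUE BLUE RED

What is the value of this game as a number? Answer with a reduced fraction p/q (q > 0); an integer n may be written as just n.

G_1 [R]  L=[none]  R=[0]  so -1
G_2 [RB]  L=[-1]  R=[0]  so -1/2
G_3 [RBB]  L=[-1; -1/2]  R=[0]  so -1/4
G_4 [RBBB]  L=[-1; -1/2; -1/4]  R=[0]  so -1/8
G_5 [RBBBR]  L=[-1; -1/2; -1/4]  R=[-1/8; 0]  so -3/16
G_6 [RBBBRR]  L=[-1; -1/2; -1/4]  R=[-3/16; -1/8; 0]  so -7/32
G_7 [RBBBRRB]  L=[-1; -1/2; -1/4; -7/32]  R=[-3/16; -1/8; 0]  so -13/64
G_8 [RBBBRRBR]  L=[-1; -1/2; -1/4; -7/32]  R=[-13/64; -3/16; -1/8; 0]  so -27/128
G_9 [RBBBRRBRR]  L=[-1; -1/2; -1/4; -7/32]  R=[-27/128; -13/64; -3/16; -1/8; 0]  so -55/256
G_10 [RBBBRRBRRR]  L=[-1; -1/2; -1/4; -7/32]  R=[-55/256; -27/128; -13/64; -3/16; -1/8; 0]  so -111/512
G_11 [RBBBRRBRRRB]  L=[-1; -1/2; -1/4; -7/32; -111/512]  R=[-55/256; -27/128; -13/64; -3/16; -1/8; 0]  so -221/1024
G_12 [RBBBRRBRRRBB]  L=[-1; -1/2; -1/4; -7/32; -111/512; -221/1024]  R=[-55/256; -27/128; -13/64; -3/16; -1/8; 0]  so -441/2048
G_13 [RBBBRRBRRRBBB]  L=[-1; -1/2; -1/4; -7/32; -111/512; -221/1024; -441/2048]  R=[-55/256; -27/128; -13/64; -3/16; -1/8; 0]  so -881/4096
G_14 [RBBBRRBRRRBBBR]  L=[-1; -1/2; -1/4; -7/32; -111/512; -221/1024; -441/2048]  R=[-881/4096; -55/256; -27/128; -13/64; -3/16; -1/8; 0]  so -1763/8192

-1763/8192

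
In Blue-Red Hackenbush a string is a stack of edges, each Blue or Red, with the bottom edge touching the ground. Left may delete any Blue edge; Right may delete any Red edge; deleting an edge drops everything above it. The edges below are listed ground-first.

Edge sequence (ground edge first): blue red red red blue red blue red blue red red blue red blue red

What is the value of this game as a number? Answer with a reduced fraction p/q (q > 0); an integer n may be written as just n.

2709/16384

Recurse on prefixes of the 15-edge string blue red red red blue red blue red blue red red blue red blue red:
1 of 15 · b · max L 0 · min R +∞ -> 1
2 of 15 · br · max L 0 · min R 1 -> 1/2
3 of 15 · brr · max L 0 · min R 1/2 -> 1/4
4 of 15 · brrr · max L 0 · min R 1/4 -> 1/8
5 of 15 · brrrb · max L 1/8 · min R 1/4 -> 3/16
6 of 15 · brrrbr · max L 1/8 · min R 3/16 -> 5/32
7 of 15 · brrrbrb · max L 5/32 · min R 3/16 -> 11/64
8 of 15 · brrrbrbr · max L 5/32 · min R 11/64 -> 21/128
9 of 15 · brrrbrbrb · max L 21/128 · min R 11/64 -> 43/256
10 of 15 · brrrbrbrbr · max L 21/128 · min R 43/256 -> 85/512
11 of 15 · brrrbrbrbrr · max L 21/128 · min R 85/512 -> 169/1024
12 of 15 · brrrbrbrbrrb · max L 169/1024 · min R 85/512 -> 339/2048
13 of 15 · brrrbrbrbrrbr · max L 169/1024 · min R 339/2048 -> 677/4096
14 of 15 · brrrbrbrbrrbrb · max L 677/4096 · min R 339/2048 -> 1355/8192
15 of 15 · brrrbrbrbrrbrbr · max L 677/4096 · min R 1355/8192 -> 2709/16384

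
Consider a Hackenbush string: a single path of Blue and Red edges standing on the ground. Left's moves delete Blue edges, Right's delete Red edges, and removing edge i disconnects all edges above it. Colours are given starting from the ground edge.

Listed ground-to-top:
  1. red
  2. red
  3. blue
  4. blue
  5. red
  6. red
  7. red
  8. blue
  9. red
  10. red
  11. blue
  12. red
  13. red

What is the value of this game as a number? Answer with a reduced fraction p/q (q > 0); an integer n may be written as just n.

-2999/2048

Build val(s[:k]) for k = 1..13, string s = red red blue blue red red red blue red red blue red red.
r: Left { (no moves) }, Right { 0 } ⇒ simplest -1
rr: Left { (no moves) }, Right { -1, 0 } ⇒ simplest -2
rrb: Left { -2 }, Right { -1, 0 } ⇒ simplest -3/2
rrbb: Left { -2, -3/2 }, Right { -1, 0 } ⇒ simplest -5/4
rrbbr: Left { -2, -3/2 }, Right { -5/4, -1, 0 } ⇒ simplest -11/8
rrbbrr: Left { -2, -3/2 }, Right { -11/8, -5/4, -1, 0 } ⇒ simplest -23/16
rrbbrrr: Left { -2, -3/2 }, Right { -23/16, -11/8, -5/4, -1, 0 } ⇒ simplest -47/32
rrbbrrrb: Left { -2, -3/2, -47/32 }, Right { -23/16, -11/8, -5/4, -1, 0 } ⇒ simplest -93/64
rrbbrrrbr: Left { -2, -3/2, -47/32 }, Right { -93/64, -23/16, -11/8, -5/4, -1, 0 } ⇒ simplest -187/128
rrbbrrrbrr: Left { -2, -3/2, -47/32 }, Right { -187/128, -93/64, -23/16, -11/8, -5/4, -1, 0 } ⇒ simplest -375/256
rrbbrrrbrrb: Left { -2, -3/2, -47/32, -375/256 }, Right { -187/128, -93/64, -23/16, -11/8, -5/4, -1, 0 } ⇒ simplest -749/512
rrbbrrrbrrbr: Left { -2, -3/2, -47/32, -375/256 }, Right { -749/512, -187/128, -93/64, -23/16, -11/8, -5/4, -1, 0 } ⇒ simplest -1499/1024
rrbbrrrbrrbrr: Left { -2, -3/2, -47/32, -375/256 }, Right { -1499/1024, -749/512, -187/128, -93/64, -23/16, -11/8, -5/4, -1, 0 } ⇒ simplest -2999/2048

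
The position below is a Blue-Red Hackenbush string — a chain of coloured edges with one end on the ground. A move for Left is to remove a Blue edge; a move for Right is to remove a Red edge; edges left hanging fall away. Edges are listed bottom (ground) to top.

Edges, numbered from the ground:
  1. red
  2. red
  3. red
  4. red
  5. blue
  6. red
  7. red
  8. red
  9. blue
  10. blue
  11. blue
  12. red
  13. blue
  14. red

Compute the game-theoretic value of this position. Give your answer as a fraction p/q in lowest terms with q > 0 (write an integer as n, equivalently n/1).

-3979/1024

g_1 [r]  L=[∅]  R=[0]  = -1
g_2 [rr]  L=[∅]  R=[-1, 0]  = -2
g_3 [rrr]  L=[∅]  R=[-2, -1, 0]  = -3
g_4 [rrrr]  L=[∅]  R=[-3, -2, -1, 0]  = -4
g_5 [rrrrb]  L=[-4]  R=[-3, -2, -1, 0]  = -7/2
g_6 [rrrrbr]  L=[-4]  R=[-7/2, -3, -2, -1, 0]  = -15/4
g_7 [rrrrbrr]  L=[-4]  R=[-15/4, -7/2, -3, -2, -1, 0]  = -31/8
g_8 [rrrrbrrr]  L=[-4]  R=[-31/8, -15/4, -7/2, -3, -2, -1, 0]  = -63/16
g_9 [rrrrbrrrb]  L=[-4, -63/16]  R=[-31/8, -15/4, -7/2, -3, -2, -1, 0]  = -125/32
g_10 [rrrrbrrrbb]  L=[-4, -63/16, -125/32]  R=[-31/8, -15/4, -7/2, -3, -2, -1, 0]  = -249/64
g_11 [rrrrbrrrbbb]  L=[-4, -63/16, -125/32, -249/64]  R=[-31/8, -15/4, -7/2, -3, -2, -1, 0]  = -497/128
g_12 [rrrrbrrrbbbr]  L=[-4, -63/16, -125/32, -249/64]  R=[-497/128, -31/8, -15/4, -7/2, -3, -2, -1, 0]  = -995/256
g_13 [rrrrbrrrbbbrb]  L=[-4, -63/16, -125/32, -249/64, -995/256]  R=[-497/128, -31/8, -15/4, -7/2, -3, -2, -1, 0]  = -1989/512
g_14 [rrrrbrrrbbbrbr]  L=[-4, -63/16, -125/32, -249/64, -995/256]  R=[-1989/512, -497/128, -31/8, -15/4, -7/2, -3, -2, -1, 0]  = -3979/1024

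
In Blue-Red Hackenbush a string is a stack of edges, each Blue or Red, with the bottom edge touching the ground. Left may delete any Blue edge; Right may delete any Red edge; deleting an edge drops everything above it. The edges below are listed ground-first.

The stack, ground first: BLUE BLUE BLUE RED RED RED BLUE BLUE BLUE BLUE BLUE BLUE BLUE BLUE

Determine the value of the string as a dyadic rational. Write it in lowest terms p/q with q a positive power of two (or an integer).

g(B) = { 0 | (no moves) } → 1
g(BB) = { 0,1 | (no moves) } → 2
g(BBB) = { 0,1,2 | (no moves) } → 3
g(BBBR) = { 0,1,2 | 3 } → 5/2
g(BBBRR) = { 0,1,2 | 5/2,3 } → 9/4
g(BBBRRR) = { 0,1,2 | 9/4,5/2,3 } → 17/8
g(BBBRRRB) = { 0,1,2,17/8 | 9/4,5/2,3 } → 35/16
g(BBBRRRBB) = { 0,1,2,17/8,35/16 | 9/4,5/2,3 } → 71/32
g(BBBRRRBBB) = { 0,1,2,17/8,35/16,71/32 | 9/4,5/2,3 } → 143/64
g(BBBRRRBBBB) = { 0,1,2,17/8,35/16,71/32,143/64 | 9/4,5/2,3 } → 287/128
g(BBBRRRBBBBB) = { 0,1,2,17/8,35/16,71/32,143/64,287/128 | 9/4,5/2,3 } → 575/256
g(BBBRRRBBBBBB) = { 0,1,2,17/8,35/16,71/32,143/64,287/128,575/256 | 9/4,5/2,3 } → 1151/512
g(BBBRRRBBBBBBB) = { 0,1,2,17/8,35/16,71/32,143/64,287/128,575/256,1151/512 | 9/4,5/2,3 } → 2303/1024
g(BBBRRRBBBBBBBB) = { 0,1,2,17/8,35/16,71/32,143/64,287/128,575/256,1151/512,2303/1024 | 9/4,5/2,3 } → 4607/2048

4607/2048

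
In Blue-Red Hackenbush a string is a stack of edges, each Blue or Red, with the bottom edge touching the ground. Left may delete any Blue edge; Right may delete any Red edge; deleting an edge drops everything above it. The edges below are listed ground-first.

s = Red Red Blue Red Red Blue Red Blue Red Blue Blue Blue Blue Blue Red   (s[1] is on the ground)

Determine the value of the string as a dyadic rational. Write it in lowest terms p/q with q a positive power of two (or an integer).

Prefix values for Red Red Blue Red Red Blue Red Blue Red Blue Blue Blue Blue Blue Red via {L|R} + simplicity:
value(R) = { ∅ | 0 } => -1
value(RR) = { ∅ | -1 0 } => -2
value(RRB) = { -2 | -1 0 } => -3/2
value(RRBR) = { -2 | -3/2 -1 0 } => -7/4
value(RRBRR) = { -2 | -7/4 -3/2 -1 0 } => -15/8
value(RRBRRB) = { -2 -15/8 | -7/4 -3/2 -1 0 } => -29/16
value(RRBRRBR) = { -2 -15/8 | -29/16 -7/4 -3/2 -1 0 } => -59/32
value(RRBRRBRB) = { -2 -15/8 -59/32 | -29/16 -7/4 -3/2 -1 0 } => -117/64
value(RRBRRBRBR) = { -2 -15/8 -59/32 | -117/64 -29/16 -7/4 -3/2 -1 0 } => -235/128
value(RRBRRBRBRB) = { -2 -15/8 -59/32 -235/128 | -117/64 -29/16 -7/4 -3/2 -1 0 } => -469/256
value(RRBRRBRBRBB) = { -2 -15/8 -59/32 -235/128 -469/256 | -117/64 -29/16 -7/4 -3/2 -1 0 } => -937/512
value(RRBRRBRBRBBB) = { -2 -15/8 -59/32 -235/128 -469/256 -937/512 | -117/64 -29/16 -7/4 -3/2 -1 0 } => -1873/1024
value(RRBRRBRBRBBBB) = { -2 -15/8 -59/32 -235/128 -469/256 -937/512 -1873/1024 | -117/64 -29/16 -7/4 -3/2 -1 0 } => -3745/2048
value(RRBRRBRBRBBBBB) = { -2 -15/8 -59/32 -235/128 -469/256 -937/512 -1873/1024 -3745/2048 | -117/64 -29/16 -7/4 -3/2 -1 0 } => -7489/4096
value(RRBRRBRBRBBBBBR) = { -2 -15/8 -59/32 -235/128 -469/256 -937/512 -1873/1024 -3745/2048 | -7489/4096 -117/64 -29/16 -7/4 -3/2 -1 0 } => -14979/8192

-14979/8192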